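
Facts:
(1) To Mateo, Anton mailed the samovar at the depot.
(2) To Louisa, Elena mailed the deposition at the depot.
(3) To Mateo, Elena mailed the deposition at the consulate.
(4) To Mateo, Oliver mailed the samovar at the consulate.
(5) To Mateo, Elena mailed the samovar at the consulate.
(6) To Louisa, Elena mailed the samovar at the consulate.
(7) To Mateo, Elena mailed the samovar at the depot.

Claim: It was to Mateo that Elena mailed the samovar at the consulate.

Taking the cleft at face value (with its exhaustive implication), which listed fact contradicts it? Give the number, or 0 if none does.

Focus of the cleft: "Mateo" (the recipient). Presupposed background: Elena as agent and the samovar as thing and at the consulate as setting.
Exhaustivity: Mateo is the only recipient satisfying that background.
Fact (6) shares the background but with recipient = Louisa; exhaustivity is violated.

6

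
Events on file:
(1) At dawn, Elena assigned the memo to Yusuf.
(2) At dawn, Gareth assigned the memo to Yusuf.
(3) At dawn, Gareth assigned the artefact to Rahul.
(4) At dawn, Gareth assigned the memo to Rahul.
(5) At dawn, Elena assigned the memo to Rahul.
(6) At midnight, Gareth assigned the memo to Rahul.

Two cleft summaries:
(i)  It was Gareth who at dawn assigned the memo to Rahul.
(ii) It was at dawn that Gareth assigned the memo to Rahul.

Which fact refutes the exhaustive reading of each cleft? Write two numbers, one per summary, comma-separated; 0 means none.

5, 6

Summary (i) focuses "Gareth" (the agent); background same thing, recipient, setting (the memo / Rahul / at dawn). Fact (5) matches that background with agent = Elena — refutes (i).
Summary (ii) focuses "at dawn" (the setting); background same agent, thing, recipient (Gareth / the memo / Rahul). Fact (6) matches that background with setting = at midnight — refutes (ii).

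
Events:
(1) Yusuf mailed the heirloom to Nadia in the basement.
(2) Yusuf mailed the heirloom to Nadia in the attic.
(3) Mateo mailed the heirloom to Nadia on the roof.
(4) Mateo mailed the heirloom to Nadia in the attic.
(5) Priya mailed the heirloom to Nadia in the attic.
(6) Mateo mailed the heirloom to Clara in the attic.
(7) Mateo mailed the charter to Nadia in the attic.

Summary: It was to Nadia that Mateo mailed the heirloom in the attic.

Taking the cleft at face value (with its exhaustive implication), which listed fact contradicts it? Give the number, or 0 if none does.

Focus of the cleft: "Nadia" (the recipient). Presupposed background: same agent, thing, setting (Mateo / the heirloom / in the attic).
Exhaustivity: Nadia is the only recipient satisfying that background.
But fact (6) also has same agent, thing, setting (Mateo / the heirloom / in the attic), with recipient = Clara — so the exhaustive reading fails.

6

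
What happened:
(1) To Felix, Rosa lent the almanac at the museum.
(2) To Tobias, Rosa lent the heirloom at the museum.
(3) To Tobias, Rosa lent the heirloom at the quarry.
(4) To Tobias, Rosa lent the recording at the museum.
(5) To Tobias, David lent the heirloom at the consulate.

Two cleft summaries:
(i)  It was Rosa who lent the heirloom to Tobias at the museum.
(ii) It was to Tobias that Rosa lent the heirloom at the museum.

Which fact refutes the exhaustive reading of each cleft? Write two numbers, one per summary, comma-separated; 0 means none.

0, 0

Summary (i) focuses "Rosa" (the agent); background the heirloom as thing and Tobias as recipient and at the museum as setting. No fact matches that background with a different agent, so 0.
Summary (ii) focuses "Tobias" (the recipient); background Rosa as agent and the heirloom as thing and at the museum as setting. No fact matches that background with a different recipient, so 0.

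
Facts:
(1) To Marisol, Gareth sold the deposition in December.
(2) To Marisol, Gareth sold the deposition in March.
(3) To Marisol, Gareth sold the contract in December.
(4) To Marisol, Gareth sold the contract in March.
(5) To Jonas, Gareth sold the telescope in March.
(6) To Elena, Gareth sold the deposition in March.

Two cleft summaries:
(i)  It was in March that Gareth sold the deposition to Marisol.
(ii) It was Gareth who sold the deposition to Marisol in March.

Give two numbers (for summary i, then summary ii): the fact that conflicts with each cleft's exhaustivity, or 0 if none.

1, 0

Summary (i) focuses "in March" (the setting); background agent = Gareth, thing = the deposition, recipient = Marisol. Fact (1) matches that background with setting = in December — refutes (i).
Summary (ii) focuses "Gareth" (the agent); background thing = the deposition, recipient = Marisol, setting = in March. No fact matches that background with a different agent, so 0.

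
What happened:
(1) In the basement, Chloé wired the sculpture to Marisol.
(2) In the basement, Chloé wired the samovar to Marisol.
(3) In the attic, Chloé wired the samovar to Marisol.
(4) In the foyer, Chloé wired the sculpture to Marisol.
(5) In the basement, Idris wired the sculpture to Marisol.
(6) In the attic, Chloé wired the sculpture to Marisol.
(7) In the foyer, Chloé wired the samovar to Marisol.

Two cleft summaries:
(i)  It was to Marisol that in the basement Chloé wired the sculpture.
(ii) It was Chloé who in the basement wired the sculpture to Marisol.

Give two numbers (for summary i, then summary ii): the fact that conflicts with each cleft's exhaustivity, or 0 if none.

Summary (i) focuses "Marisol" (the recipient); background Chloé as agent and the sculpture as thing and in the basement as setting. No fact matches that background with a different recipient, so 0.
Summary (ii) focuses "Chloé" (the agent); background the sculpture as thing and Marisol as recipient and in the basement as setting. Fact (5) matches that background with agent = Idris — refutes (ii).

0, 5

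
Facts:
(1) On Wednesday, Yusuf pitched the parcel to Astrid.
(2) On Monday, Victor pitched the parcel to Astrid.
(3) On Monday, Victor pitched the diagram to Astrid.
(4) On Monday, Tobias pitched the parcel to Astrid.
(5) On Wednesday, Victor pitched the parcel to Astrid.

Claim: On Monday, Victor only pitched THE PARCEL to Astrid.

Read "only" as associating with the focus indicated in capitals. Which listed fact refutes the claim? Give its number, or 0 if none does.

3

Focus (in capitals) is "the parcel" — the thing. "Only" excludes alternative things while holding fixed agent = Victor, recipient = Astrid, setting = on Monday.
Fact (3) matches on agent = Victor, recipient = Astrid, setting = on Monday, but has thing = the diagram instead. That refutes the claim.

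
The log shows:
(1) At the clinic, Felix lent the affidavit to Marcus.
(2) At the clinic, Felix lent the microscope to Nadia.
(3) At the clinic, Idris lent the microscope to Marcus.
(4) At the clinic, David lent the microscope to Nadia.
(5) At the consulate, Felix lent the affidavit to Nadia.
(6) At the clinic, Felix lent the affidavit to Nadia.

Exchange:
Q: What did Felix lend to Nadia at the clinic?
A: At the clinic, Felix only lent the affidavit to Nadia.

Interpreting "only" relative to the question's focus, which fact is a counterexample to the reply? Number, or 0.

2

Answering "What did ...?" puts focus on the thing — here, "the affidavit".
So "only" ranges over things; the rest (same agent, recipient, setting (Felix / Nadia / at the clinic)) is presupposed.
Fact (2) shares the background with a different thing (the microscope) — counterexample.
(Fact (1) would refute a reading with focus on the recipient — but that is not what the question asks.)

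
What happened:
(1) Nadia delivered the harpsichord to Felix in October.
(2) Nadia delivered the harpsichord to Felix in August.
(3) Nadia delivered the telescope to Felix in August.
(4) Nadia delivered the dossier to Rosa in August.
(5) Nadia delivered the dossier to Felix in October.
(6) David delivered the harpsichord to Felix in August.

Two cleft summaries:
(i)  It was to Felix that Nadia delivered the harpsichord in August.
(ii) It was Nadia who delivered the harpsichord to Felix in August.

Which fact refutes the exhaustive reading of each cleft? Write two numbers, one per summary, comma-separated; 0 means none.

(i): focus "Felix". No fact shares same agent, thing, setting (Nadia / the harpsichord / in August) with a different recipient. 0.
(ii): focus "Nadia". Looking for same thing, recipient, setting (the harpsichord / Felix / in August) with some other agent — fact (6) has David there. Refuted.

0, 6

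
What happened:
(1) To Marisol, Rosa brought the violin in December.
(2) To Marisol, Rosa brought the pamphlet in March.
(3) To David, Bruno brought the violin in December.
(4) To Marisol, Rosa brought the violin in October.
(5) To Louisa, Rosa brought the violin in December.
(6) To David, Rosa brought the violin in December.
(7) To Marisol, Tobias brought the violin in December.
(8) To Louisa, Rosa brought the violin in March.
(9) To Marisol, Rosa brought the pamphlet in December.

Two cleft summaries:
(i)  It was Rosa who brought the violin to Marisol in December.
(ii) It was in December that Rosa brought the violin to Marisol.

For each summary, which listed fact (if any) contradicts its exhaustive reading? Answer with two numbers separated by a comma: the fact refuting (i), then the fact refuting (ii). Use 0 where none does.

7, 4

(i): focus "Rosa". Looking for same thing, recipient, setting (the violin / Marisol / in December) with some other agent — fact (7) has Tobias there. Refuted.
(ii): focus "in December". Looking for same agent, thing, recipient (Rosa / the violin / Marisol) with some other setting — fact (4) has in October there. Refuted.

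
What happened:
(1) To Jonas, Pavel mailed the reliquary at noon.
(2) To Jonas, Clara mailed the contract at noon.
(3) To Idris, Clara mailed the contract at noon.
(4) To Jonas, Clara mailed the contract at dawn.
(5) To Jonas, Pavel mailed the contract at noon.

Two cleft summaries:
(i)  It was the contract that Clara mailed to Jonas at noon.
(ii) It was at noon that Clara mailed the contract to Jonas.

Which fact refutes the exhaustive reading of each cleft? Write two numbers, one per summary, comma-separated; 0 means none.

0, 4

(i): focus "the contract". No fact shares agent = Clara, recipient = Jonas, setting = at noon with a different thing. 0.
(ii): focus "at noon". Looking for agent = Clara, thing = the contract, recipient = Jonas with some other setting — fact (4) has at dawn there. Refuted.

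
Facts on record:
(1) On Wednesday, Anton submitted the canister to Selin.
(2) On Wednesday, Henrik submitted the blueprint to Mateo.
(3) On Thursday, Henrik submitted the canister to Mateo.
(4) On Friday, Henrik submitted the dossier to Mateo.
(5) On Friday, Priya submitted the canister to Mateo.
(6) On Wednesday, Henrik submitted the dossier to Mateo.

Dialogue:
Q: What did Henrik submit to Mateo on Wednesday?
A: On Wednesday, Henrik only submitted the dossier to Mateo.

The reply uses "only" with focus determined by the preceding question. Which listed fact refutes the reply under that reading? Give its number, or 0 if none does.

Answering "What did ...?" puts focus on the thing — here, "the dossier".
So "only" ranges over things; the rest (agent = Henrik, recipient = Mateo, setting = on Wednesday) is presupposed.
Fact (2) keeps agent = Henrik, recipient = Mateo, setting = on Wednesday but has thing = the blueprint; that refutes the reply.
(Fact (4) would refute a reading with focus on the setting — but that is not what the question asks.)

2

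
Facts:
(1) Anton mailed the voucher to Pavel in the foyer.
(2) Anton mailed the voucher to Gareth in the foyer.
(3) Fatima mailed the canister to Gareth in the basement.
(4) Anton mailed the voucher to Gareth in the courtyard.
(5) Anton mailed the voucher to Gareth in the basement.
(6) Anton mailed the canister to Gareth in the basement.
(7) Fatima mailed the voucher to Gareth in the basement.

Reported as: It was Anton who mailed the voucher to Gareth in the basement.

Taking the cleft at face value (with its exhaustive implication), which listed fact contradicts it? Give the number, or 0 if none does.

7

The cleft puts "Anton" in focus and presupposes the open proposition with same thing, recipient, setting (the voucher / Gareth / in the basement).
Exhaustivity: Anton is the only agent satisfying that background.
Fact (7) shares the background but with agent = Fatima; exhaustivity is violated.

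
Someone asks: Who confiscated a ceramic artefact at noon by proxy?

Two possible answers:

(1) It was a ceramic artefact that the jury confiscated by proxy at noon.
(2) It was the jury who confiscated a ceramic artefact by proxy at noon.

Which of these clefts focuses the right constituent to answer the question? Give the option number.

The question word "who" targets the subject (agent).
Option (1) clefts "a ceramic artefact" — the direct object, not what was asked.
Option (2) clefts "the jury" — that matches what the question asks about.
So the congruent reply is (2).

2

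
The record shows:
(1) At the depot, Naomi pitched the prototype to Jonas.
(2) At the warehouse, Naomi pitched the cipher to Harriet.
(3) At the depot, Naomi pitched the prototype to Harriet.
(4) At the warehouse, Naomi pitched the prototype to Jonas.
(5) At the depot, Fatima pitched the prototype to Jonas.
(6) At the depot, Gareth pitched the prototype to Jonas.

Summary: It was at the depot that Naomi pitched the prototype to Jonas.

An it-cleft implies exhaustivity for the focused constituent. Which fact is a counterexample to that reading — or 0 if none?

4

The cleft puts "at the depot" in focus and presupposes the open proposition with same agent, thing, recipient (Naomi / the prototype / Jonas).
The exhaustive reading says no other setting fits that background.
Fact (4) shares the background but with setting = at the warehouse; exhaustivity is violated.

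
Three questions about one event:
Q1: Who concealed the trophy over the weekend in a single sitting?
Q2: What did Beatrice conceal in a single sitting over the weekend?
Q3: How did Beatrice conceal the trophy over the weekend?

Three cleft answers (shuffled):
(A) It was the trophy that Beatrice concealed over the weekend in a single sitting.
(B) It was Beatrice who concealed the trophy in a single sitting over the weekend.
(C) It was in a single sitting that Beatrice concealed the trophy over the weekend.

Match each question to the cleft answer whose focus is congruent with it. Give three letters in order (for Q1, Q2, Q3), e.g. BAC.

BAC

Q1 asks about the subject (agent); cleft (B) focuses "Beatrice", which is the subject (agent) — so Q1 → B.
Q2 asks about the direct object; cleft (A) focuses "the trophy", which is the direct object — so Q2 → A.
Q3 asks about the manner; cleft (C) focuses "in a single sitting", which is the manner — so Q3 → C.
Mapping: Q1→B, Q2→A, Q3→C.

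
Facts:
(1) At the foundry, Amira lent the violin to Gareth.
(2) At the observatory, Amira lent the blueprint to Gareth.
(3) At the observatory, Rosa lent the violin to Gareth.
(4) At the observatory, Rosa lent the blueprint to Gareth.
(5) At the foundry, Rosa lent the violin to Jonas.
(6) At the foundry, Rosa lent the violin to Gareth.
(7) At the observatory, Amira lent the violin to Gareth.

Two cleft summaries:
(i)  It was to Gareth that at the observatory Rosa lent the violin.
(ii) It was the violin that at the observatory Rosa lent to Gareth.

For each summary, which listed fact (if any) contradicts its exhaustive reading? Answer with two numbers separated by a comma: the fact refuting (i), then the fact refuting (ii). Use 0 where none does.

Summary (i) focuses "Gareth" (the recipient); background Rosa as agent and the violin as thing and at the observatory as setting. No fact matches that background with a different recipient, so 0.
Summary (ii) focuses "the violin" (the thing); background Rosa as agent and Gareth as recipient and at the observatory as setting. Fact (4) matches that background with thing = the blueprint — refutes (ii).

0, 4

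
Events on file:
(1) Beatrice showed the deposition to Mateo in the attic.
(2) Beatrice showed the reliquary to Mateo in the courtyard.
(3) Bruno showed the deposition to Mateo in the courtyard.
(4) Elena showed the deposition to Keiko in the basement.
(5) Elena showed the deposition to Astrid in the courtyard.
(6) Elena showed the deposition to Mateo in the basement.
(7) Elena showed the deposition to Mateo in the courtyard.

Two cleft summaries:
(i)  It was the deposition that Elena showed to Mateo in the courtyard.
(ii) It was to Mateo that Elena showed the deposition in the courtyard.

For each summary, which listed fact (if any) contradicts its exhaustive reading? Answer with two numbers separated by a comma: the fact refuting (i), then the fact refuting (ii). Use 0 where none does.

0, 5

Summary (i) focuses "the deposition" (the thing); background same agent, recipient, setting (Elena / Mateo / in the courtyard). No fact matches that background with a different thing, so 0.
Summary (ii) focuses "Mateo" (the recipient); background same agent, thing, setting (Elena / the deposition / in the courtyard). Fact (5) matches that background with recipient = Astrid — refutes (ii).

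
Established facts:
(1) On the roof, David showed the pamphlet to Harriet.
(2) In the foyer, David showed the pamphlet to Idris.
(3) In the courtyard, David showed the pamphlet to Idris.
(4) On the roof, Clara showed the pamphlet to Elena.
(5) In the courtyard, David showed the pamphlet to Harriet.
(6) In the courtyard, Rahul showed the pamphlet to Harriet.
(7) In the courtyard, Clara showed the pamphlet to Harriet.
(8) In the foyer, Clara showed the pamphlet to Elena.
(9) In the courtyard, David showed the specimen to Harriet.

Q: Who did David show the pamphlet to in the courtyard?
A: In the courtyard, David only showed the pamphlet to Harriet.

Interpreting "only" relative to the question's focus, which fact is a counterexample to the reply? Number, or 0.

Answering "Who did ... to ...?" puts focus on the recipient — here, "Harriet".
"Only" then excludes alternative recipients while the background — David as agent and the pamphlet as thing and in the courtyard as setting — is held fixed.
Fact (3) shares the background with a different recipient (Idris) — counterexample.
(Fact (9) would refute a reading with focus on the thing — but that is not what the question asks.)

3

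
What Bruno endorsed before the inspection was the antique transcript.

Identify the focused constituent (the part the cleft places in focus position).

In a pseudo-cleft "What ... was X", the post-copular constituent X is the focus.
Here the focus is "the antique transcript". The backgrounded (presupposed) material includes "Bruno" and "before the inspection".

the antique transcript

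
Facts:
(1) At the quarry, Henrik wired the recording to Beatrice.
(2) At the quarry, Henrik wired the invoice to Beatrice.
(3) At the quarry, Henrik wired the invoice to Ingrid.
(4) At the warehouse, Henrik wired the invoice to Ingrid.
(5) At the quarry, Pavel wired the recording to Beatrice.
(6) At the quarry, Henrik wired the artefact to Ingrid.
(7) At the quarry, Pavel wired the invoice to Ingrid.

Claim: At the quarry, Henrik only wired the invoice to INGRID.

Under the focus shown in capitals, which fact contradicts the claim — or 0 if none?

2

The capitals mark "Ingrid" as focus. So "only" rules out other recipients, with the rest (agent = Henrik, thing = the invoice, setting = at the quarry) as background.
Fact (2) shares the background but differs in recipient (Beatrice) — a counterexample.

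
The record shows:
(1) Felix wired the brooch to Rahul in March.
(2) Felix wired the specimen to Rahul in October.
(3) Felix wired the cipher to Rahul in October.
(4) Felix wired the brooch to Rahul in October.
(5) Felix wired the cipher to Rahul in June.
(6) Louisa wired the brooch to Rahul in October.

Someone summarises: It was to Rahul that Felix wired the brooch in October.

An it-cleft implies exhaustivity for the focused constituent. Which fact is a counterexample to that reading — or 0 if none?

0

The cleft puts "Rahul" in focus and presupposes the open proposition with same agent, thing, setting (Felix / the brooch / in October).
The exhaustive reading says no other recipient fits that background.
Every other fact differs from the presupposition on some backgrounded slot, so none challenges the exhaustivity.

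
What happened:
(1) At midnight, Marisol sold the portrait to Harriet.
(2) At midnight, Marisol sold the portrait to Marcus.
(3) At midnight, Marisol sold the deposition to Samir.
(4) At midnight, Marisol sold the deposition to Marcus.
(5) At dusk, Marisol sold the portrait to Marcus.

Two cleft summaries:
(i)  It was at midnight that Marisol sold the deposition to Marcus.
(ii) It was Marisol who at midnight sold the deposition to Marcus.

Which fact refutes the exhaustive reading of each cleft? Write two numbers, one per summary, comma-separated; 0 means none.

0, 0

Summary (i) focuses "at midnight" (the setting); background agent = Marisol, thing = the deposition, recipient = Marcus. No fact matches that background with a different setting, so 0.
Summary (ii) focuses "Marisol" (the agent); background thing = the deposition, recipient = Marcus, setting = at midnight. No fact matches that background with a different agent, so 0.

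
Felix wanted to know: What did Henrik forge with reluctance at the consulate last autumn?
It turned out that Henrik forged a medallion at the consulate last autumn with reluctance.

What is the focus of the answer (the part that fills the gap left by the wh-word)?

The wh-word "what" asks about the direct object.
In the answer, "Henrik", "at the consulate", "with reluctance" and "last autumn" are given — repeated from the question.
The constituent filling the direct object gap is "a medallion"; that is the focus and would carry nuclear stress.

a medallion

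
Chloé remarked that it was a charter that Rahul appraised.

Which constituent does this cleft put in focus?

a charter

In an it-cleft "It was X that/who ...", the clefted constituent X is the focus; the that/who-clause expresses the presupposed open proposition.
Here the focus is "a charter". The backgrounded (presupposed) material includes "Rahul".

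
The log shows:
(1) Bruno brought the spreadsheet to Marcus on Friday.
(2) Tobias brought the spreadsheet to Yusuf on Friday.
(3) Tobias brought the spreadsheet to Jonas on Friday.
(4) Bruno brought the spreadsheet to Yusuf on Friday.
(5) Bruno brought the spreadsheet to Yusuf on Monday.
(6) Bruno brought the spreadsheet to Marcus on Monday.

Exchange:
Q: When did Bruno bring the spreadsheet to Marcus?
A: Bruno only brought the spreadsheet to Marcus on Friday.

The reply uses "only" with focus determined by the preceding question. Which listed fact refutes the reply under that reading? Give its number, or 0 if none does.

6

Answering "When did ...?" puts focus on the setting — here, "on Friday".
"Only" then excludes alternative settings while the background — agent = Bruno, thing = the spreadsheet, recipient = Marcus — is held fixed.
Fact (6) keeps agent = Bruno, thing = the spreadsheet, recipient = Marcus but has setting = on Monday; that refutes the reply.
(Fact (4) would refute a reading with focus on the recipient — but that is not what the question asks.)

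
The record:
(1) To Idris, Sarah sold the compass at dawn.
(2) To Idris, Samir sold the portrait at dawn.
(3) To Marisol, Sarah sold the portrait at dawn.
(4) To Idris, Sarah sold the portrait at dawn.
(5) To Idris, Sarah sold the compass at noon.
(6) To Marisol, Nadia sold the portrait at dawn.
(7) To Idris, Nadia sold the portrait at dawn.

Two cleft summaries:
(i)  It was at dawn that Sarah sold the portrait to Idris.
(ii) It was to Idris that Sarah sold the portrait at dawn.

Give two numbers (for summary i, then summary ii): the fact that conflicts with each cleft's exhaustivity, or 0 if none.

(i): focus "at dawn". No fact shares agent = Sarah, thing = the portrait, recipient = Idris with a different setting. 0.
(ii): focus "Idris". Looking for agent = Sarah, thing = the portrait, setting = at dawn with some other recipient — fact (3) has Marisol there. Refuted.

0, 3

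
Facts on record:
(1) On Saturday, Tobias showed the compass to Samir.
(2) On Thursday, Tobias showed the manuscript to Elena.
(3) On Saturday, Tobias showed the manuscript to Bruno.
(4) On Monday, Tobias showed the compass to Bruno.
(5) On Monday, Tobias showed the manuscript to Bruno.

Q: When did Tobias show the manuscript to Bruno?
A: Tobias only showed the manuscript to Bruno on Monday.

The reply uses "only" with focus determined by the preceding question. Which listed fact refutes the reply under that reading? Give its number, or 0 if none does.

Answering "When did ...?" puts focus on the setting — here, "on Monday".
So "only" ranges over settings; the rest (agent = Tobias, thing = the manuscript, recipient = Bruno) is presupposed.
Fact (3) keeps agent = Tobias, thing = the manuscript, recipient = Bruno but has setting = on Saturday; that refutes the reply.
(Fact (4) would refute a reading with focus on the thing — but that is not what the question asks.)

3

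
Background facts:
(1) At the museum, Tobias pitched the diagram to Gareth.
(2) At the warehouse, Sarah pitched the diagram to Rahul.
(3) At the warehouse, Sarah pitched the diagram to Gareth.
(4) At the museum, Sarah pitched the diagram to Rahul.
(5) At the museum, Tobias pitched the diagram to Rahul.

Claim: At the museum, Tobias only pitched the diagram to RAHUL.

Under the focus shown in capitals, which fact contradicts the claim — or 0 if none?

1

The capitals mark "Rahul" as focus. So "only" rules out other recipients, with the rest (same agent, thing, setting (Tobias / the diagram / at the museum)) as background.
Fact (1) shares the background but differs in recipient (Gareth) — a counterexample.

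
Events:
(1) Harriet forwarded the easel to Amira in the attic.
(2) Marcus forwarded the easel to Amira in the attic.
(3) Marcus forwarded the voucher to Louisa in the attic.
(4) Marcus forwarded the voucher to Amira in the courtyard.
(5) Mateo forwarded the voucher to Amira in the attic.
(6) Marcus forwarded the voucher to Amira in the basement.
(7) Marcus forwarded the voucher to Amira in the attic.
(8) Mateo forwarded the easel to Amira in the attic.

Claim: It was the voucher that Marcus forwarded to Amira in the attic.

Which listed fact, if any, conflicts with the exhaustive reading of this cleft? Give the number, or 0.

2

Focus of the cleft: "the voucher" (the thing). Presupposed background: agent = Marcus, recipient = Amira, setting = in the attic.
The exhaustive reading says no other thing fits that background.
Fact (2) shares the background but with thing = the easel; exhaustivity is violated.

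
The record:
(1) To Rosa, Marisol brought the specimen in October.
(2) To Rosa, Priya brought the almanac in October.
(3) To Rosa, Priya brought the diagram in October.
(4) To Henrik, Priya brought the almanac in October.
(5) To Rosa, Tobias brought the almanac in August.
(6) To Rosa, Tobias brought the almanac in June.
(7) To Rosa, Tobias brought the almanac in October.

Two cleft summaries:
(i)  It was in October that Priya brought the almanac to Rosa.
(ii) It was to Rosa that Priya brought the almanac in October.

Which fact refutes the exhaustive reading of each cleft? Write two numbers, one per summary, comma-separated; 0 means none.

(i): focus "in October". No fact shares Priya as agent and the almanac as thing and Rosa as recipient with a different setting. 0.
(ii): focus "Rosa". Looking for Priya as agent and the almanac as thing and in October as setting with some other recipient — fact (4) has Henrik there. Refuted.

0, 4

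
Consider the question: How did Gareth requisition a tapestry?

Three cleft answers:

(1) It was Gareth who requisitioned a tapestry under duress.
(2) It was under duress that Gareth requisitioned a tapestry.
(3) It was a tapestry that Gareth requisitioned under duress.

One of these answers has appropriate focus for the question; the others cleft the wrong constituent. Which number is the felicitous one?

2

The question word "how" targets the manner.
Option (1) clefts "Gareth" — the subject (agent), not what was asked.
Option (2) clefts "under duress" — that matches what the question asks about.
Option (3) clefts "a tapestry" — the direct object, not what was asked.
So the congruent reply is (2).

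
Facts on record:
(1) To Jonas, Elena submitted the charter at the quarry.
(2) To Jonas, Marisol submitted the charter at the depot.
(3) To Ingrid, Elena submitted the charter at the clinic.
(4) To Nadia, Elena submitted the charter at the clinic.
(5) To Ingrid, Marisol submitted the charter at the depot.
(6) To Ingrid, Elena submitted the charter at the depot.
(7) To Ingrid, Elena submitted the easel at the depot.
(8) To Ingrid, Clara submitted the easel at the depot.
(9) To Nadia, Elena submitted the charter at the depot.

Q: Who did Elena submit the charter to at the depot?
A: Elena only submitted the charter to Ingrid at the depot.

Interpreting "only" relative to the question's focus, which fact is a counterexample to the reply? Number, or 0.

9

The question "Who did ... to ...?" targets the recipient, so in the reply the focus falls on "Ingrid".
"Only" then excludes alternative recipients while the background — same agent, thing, setting (Elena / the charter / at the depot) — is held fixed.
Fact (9) keeps same agent, thing, setting (Elena / the charter / at the depot) but has recipient = Nadia; that refutes the reply.
(Fact (7) would refute a reading with focus on the thing — but that is not what the question asks.)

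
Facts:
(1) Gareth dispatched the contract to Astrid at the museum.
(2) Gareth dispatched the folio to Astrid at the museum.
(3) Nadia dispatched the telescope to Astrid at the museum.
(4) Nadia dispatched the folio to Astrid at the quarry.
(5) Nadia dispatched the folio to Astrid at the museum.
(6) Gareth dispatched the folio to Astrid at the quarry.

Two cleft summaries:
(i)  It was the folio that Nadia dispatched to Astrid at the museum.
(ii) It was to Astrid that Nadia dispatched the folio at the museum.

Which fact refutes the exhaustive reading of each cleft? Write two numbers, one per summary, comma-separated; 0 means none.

(i): focus "the folio". Looking for agent = Nadia, recipient = Astrid, setting = at the museum with some other thing — fact (3) has the telescope there. Refuted.
(ii): focus "Astrid". No fact shares agent = Nadia, thing = the folio, setting = at the museum with a different recipient. 0.

3, 0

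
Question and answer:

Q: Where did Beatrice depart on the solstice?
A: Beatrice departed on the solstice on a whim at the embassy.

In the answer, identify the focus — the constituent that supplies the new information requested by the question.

at the embassy

The wh-word "where" asks about the location.
In the answer, "Beatrice" and "on the solstice" are given — repeated from the question.
"on a whim" is also new, but it specifies the manner, which is not what the question asks about — so it is not the focus.
The constituent filling the location gap is "at the embassy"; that is the focus.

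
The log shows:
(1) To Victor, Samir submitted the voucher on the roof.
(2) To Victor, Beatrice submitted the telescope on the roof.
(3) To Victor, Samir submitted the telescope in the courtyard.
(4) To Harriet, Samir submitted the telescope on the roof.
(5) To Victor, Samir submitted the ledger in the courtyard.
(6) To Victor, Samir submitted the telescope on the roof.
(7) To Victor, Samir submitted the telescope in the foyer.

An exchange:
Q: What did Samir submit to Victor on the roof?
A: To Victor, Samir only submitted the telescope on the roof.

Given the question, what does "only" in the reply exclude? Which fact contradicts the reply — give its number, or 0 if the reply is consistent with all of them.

Answering "What did ...?" puts focus on the thing — here, "the telescope".
"Only" then excludes alternative things while the background — Samir as agent and Victor as recipient and on the roof as setting — is held fixed.
Fact (1) shares the background with a different thing (the voucher) — counterexample.
(Fact (4) would refute a reading with focus on the recipient — but that is not what the question asks.)

1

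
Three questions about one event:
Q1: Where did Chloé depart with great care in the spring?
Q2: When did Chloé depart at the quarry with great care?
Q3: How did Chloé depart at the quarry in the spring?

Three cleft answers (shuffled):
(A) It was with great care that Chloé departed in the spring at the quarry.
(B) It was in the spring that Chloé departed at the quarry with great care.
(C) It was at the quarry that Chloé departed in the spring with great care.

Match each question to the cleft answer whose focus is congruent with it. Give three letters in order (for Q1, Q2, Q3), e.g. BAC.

Q1 asks about the location; cleft (C) focuses "at the quarry", which is the location — so Q1 → C.
Q2 asks about the time; cleft (B) focuses "in the spring", which is the time — so Q2 → B.
Q3 asks about the manner; cleft (A) focuses "with great care", which is the manner — so Q3 → A.
Mapping: Q1→C, Q2→B, Q3→A.

CBA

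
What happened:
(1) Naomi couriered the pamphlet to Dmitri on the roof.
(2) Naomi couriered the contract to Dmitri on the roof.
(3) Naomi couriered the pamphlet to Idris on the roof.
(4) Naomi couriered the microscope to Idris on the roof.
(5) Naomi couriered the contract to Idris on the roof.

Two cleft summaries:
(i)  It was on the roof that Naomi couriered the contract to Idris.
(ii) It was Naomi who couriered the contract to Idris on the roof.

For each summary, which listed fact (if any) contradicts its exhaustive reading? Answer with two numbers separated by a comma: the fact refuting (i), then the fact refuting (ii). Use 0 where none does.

Summary (i) focuses "on the roof" (the setting); background same agent, thing, recipient (Naomi / the contract / Idris). No fact matches that background with a different setting, so 0.
Summary (ii) focuses "Naomi" (the agent); background same thing, recipient, setting (the contract / Idris / on the roof). No fact matches that background with a different agent, so 0.

0, 0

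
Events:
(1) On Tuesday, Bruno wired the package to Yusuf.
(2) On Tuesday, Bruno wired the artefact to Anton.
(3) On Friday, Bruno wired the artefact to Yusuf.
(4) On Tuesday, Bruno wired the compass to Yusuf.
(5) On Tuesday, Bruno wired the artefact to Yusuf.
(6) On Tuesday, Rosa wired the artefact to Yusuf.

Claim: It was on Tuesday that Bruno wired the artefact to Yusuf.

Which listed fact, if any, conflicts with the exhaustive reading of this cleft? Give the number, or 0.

The cleft puts "on Tuesday" in focus and presupposes the open proposition with agent = Bruno, thing = the artefact, recipient = Yusuf.
Exhaustivity: on Tuesday is the only setting satisfying that background.
But fact (3) also has agent = Bruno, thing = the artefact, recipient = Yusuf, with setting = on Friday — so the exhaustive reading fails.

3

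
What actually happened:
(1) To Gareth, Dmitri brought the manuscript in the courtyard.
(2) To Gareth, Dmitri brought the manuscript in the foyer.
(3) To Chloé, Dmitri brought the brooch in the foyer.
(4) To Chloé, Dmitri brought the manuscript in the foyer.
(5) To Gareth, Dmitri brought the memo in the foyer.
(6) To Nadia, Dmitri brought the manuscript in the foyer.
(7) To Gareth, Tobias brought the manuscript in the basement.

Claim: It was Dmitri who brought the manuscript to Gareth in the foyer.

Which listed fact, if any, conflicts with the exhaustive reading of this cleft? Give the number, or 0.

0

The cleft puts "Dmitri" in focus and presupposes the open proposition with same thing, recipient, setting (the manuscript / Gareth / in the foyer).
The exhaustive reading says no other agent fits that background.
No listed fact matches the background with a different agent. Exhaustivity holds.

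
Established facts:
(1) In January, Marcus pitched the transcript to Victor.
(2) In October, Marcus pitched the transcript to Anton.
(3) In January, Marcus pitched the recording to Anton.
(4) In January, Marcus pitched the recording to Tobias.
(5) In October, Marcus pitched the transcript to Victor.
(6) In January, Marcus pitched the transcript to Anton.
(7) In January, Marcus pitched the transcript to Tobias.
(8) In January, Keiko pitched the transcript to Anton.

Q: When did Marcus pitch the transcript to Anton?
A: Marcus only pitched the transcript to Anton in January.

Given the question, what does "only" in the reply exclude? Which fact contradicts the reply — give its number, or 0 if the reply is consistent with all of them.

The question "When did ...?" targets the setting, so in the reply the focus falls on "in January".
So "only" ranges over settings; the rest (same agent, thing, recipient (Marcus / the transcript / Anton)) is presupposed.
Fact (2) shares the background with a different setting (in October) — counterexample.
(Fact (1) would refute a reading with focus on the recipient — but that is not what the question asks.)

2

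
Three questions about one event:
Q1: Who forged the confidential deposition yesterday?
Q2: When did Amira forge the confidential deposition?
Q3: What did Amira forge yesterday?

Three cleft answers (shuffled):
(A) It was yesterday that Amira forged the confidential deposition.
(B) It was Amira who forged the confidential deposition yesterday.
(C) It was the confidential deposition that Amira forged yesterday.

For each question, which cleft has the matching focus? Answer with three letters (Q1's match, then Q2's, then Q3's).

BAC

Q1 asks about the subject (agent); cleft (B) focuses "Amira", which is the subject (agent) — so Q1 → B.
Q2 asks about the time; cleft (A) focuses "yesterday", which is the time — so Q2 → A.
Q3 asks about the direct object; cleft (C) focuses "the confidential deposition", which is the direct object — so Q3 → C.
Mapping: Q1→B, Q2→A, Q3→C.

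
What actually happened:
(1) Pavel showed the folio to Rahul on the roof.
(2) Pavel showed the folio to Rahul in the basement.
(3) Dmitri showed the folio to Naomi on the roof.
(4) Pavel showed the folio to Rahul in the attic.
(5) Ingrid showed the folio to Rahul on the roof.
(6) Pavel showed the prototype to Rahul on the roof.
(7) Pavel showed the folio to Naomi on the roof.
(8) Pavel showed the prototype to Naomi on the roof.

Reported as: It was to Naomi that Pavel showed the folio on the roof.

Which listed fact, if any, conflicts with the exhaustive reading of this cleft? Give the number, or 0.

1

The cleft puts "Naomi" in focus and presupposes the open proposition with agent = Pavel, thing = the folio, setting = on the roof.
The exhaustive reading says no other recipient fits that background.
Fact (1) shares the background but with recipient = Rahul; exhaustivity is violated.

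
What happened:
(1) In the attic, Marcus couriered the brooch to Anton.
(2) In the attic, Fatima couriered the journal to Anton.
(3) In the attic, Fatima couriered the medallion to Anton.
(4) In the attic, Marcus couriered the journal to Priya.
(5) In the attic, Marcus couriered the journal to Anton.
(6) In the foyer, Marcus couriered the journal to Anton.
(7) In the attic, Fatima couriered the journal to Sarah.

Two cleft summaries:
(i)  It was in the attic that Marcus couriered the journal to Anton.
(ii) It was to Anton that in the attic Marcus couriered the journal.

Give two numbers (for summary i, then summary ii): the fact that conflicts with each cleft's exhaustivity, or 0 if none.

(i): focus "in the attic". Looking for same agent, thing, recipient (Marcus / the journal / Anton) with some other setting — fact (6) has in the foyer there. Refuted.
(ii): focus "Anton". Looking for same agent, thing, setting (Marcus / the journal / in the attic) with some other recipient — fact (4) has Priya there. Refuted.

6, 4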